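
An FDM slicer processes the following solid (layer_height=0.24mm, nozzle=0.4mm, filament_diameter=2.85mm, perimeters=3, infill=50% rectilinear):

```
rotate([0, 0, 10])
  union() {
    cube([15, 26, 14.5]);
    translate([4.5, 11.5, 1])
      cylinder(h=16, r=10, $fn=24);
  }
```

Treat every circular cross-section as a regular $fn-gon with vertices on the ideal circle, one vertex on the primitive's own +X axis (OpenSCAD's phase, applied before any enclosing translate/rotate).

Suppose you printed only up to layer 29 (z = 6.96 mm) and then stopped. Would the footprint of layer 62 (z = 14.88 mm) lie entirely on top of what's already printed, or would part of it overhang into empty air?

Compare the two slices. At z = 6.96: the cube is present — its section is the full 15×26 rectangle (area 390.00 mm²); the r=10 cylinder at (4.5, 11.5) contributes a regular 24-gon of circumradius 10 (area = (24/2)·10.000²·sin(360°/24) = 310.58 mm²); Combining (union): the regions partially overlap — summed areas 700.58 mm² minus the doubly-counted overlap 241.59 mm² gives 458.99 mm² — area = 458.99 mm²; (rotated 10° about Z; rotation is an isometry so areas/perimeters/island counts are preserved). At z = 14.88: the cube is not intersected at this z (z outside [0, 14.5]); the cylinder at (4.5, 11.5): section is a regular 24-gon, circumradius r=10 (area = (24/2)·10.000²·sin(360°/24) = 310.58 mm²); Merging all regions: only the r=10 cylinder at (4.5, 11.5) is present, so the union is just that shape — area = 310.58 mm²; (whole slice rotated 10° about Z — lengths, areas and connectivity unchanged). Checking containment: the cross-section at z = 14.88 is a subset of the cross-section at z = 6.96.

entirely on top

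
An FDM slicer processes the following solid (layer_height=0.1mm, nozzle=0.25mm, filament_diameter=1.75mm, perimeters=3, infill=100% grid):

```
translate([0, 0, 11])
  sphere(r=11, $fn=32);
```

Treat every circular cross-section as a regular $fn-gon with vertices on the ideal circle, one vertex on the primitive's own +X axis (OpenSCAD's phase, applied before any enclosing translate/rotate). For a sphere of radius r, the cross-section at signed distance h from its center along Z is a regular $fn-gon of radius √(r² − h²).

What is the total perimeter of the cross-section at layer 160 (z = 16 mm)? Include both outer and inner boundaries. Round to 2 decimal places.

At z = 16 mm: the sphere: section is a regular 32-gon, circumradius = √(r²−h²) = √(11²−5²) = 9.798 (perimeter = 2·32·9.798·sin(180°/32) = 61.46 mm). Overall, the cross-section is a single solid region. Total boundary length (outer) = 61.46 mm.

61.46 mm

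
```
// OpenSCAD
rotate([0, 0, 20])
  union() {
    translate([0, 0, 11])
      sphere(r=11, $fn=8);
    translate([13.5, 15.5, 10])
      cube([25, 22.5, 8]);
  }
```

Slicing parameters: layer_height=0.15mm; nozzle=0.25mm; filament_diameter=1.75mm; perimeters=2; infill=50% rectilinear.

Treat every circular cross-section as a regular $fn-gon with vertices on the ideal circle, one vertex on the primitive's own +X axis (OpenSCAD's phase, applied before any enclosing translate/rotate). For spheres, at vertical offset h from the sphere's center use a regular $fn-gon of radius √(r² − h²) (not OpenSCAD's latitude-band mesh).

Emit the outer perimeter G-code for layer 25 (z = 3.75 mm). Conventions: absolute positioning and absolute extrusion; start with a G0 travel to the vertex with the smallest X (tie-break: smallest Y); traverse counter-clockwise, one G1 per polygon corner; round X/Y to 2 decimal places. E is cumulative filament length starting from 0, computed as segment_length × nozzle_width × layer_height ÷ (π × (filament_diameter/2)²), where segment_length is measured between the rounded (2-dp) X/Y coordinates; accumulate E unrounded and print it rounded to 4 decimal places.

At z = 3.75 mm: the r=11 sphere slices to a regular 8-gon of circumradius 8.273 (√(r²−h²) with h=7.25 from center); the cube at (13.5, 15.5) does not reach this height (z outside [10, 18]); Taking the union: only the r=11 sphere is present, so the union is just that shape — 1 connected region; (whole slice rotated 20° about Z — lengths, areas and connectivity unchanged). The outline is a single polygon with 8 vertices. Extrusion per mm of travel: 0.25 × 0.15 / (π × 0.875²) = 0.015591. Accumulating E over each segment gives final E = 0.7897.

G0 X-7.77 Y-2.83 Z3.75
G1 X-3.50 Y-7.50 E0.0987
G1 X2.83 Y-7.77 E0.1974
G1 X7.50 Y-3.50 E0.2961
G1 X7.77 Y2.83 E0.3949
G1 X3.50 Y7.50 E0.4935
G1 X-2.83 Y7.77 E0.5923
G1 X-7.50 Y3.50 E0.6910
G1 X-7.77 Y-2.83 E0.7897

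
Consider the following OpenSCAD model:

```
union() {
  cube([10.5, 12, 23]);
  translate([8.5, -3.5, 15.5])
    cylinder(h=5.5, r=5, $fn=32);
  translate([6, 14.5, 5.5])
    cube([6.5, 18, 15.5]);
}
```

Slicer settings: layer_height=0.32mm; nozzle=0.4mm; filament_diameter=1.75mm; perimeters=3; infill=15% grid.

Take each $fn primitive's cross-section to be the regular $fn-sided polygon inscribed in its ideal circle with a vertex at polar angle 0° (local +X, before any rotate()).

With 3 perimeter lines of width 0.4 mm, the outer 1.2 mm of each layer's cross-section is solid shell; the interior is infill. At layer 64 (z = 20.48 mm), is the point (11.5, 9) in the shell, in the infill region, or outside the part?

outside

At z = 20.48 mm: the cube is present — its section is the full 10.5×12 rectangle; the cylinder at (8.5, -3.5): section is a regular 32-gon, circumradius r=5; the 6.5×18 cube at (6, 14.5) contributes its full rectangle; Merging all regions: the regions partially overlap (shared area 6.33 mm²), so overlapping operands fuse into one piece — 2 connected regions. Overall, the cross-section has 2 separate islands. The nearest boundary edge runs (10.50, 12.00)→(10.50, 1.07); distance from the point to it = 1.00 mm. The point is not inside any of the regions above, so it lies outside the cross-section (1.00 mm from the nearest boundary).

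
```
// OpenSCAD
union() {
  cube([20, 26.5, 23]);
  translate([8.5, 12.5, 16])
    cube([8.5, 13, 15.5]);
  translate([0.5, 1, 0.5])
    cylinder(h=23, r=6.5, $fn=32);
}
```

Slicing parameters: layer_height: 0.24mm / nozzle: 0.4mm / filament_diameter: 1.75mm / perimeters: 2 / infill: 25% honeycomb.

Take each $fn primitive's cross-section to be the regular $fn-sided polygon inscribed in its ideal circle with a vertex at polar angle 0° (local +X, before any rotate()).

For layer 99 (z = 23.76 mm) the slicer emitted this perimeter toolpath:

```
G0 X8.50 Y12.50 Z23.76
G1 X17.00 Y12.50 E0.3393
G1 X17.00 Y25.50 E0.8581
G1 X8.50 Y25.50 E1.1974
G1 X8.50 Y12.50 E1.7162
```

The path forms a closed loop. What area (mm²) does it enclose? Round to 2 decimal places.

Apply the shoelace formula to the sequence of (X, Y) vertices; enclosed area = 110.50 mm².

110.50 mm²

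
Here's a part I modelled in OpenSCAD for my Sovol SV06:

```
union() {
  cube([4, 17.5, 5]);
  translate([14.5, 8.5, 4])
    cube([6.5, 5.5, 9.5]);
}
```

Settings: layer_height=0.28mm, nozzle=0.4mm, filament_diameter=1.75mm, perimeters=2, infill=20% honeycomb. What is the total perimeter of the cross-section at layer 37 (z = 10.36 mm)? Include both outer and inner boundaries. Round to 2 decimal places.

24.00 mm

At z = 10.36 mm: the cube is absent (z outside [0, 5]); the cube at (14.5, 8.5) is present — its section is the full 6.5×5.5 rectangle (perimeter 24.00 mm); Merging all regions: only the 6.5×5.5 cube at (14.5, 8.5) is present, so the union is just that shape — boundary = 24.00 mm. Overall, the cross-section is a single solid region. Total boundary length (outer) = 24.00 mm.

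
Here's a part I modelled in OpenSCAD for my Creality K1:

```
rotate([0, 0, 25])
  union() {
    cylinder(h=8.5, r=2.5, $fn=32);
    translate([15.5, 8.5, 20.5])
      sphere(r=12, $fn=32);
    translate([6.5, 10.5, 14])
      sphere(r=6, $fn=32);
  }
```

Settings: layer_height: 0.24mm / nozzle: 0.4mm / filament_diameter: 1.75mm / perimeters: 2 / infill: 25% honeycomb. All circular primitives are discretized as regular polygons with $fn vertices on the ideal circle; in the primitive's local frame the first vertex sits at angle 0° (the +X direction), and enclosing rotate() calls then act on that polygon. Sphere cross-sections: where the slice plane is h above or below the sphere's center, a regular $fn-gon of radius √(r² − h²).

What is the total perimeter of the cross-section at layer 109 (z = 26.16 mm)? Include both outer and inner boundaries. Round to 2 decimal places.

66.38 mm

At z = 26.16 mm: the cylinder is not intersected at this z (z outside [0, 8.5]); the r=12 sphere at (15.5, 8.5) slices to a regular 32-gon of circumradius 10.581 (√(r²−h²) with h=5.66 from center) (perimeter = 2·32·10.581·sin(180°/32) = 66.38 mm); the sphere at (6.5, 10.5) does not reach this height (|z−center|=12.160 > r=6); Combining (union): only the r=12 sphere at (15.5, 8.5) is present, so the union is just that shape — boundary = 66.38 mm; (whole slice rotated 25° about Z — lengths, areas and connectivity unchanged). Overall, the cross-section is a single solid region. Total boundary length (outer) = 66.38 mm.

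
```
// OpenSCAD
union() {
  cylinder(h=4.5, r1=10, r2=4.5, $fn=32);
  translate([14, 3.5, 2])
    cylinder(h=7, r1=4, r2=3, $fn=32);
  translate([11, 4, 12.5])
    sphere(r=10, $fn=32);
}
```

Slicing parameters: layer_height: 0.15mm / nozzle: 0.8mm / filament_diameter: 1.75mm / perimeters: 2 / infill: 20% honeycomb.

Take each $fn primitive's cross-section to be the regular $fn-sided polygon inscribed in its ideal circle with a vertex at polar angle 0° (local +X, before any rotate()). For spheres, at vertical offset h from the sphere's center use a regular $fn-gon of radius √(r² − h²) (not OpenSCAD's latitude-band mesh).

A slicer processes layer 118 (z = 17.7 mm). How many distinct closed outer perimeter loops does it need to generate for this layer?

1

At z = 17.7 mm: the cone is not intersected at this z (z outside [0, 4.5]); the cone at (14, 3.5) is absent (z outside [2, 9]); the r=10 sphere at (11, 4) contributes a regular 32-gon of circumradius √(10²−5.2²) = 8.542; Taking the union: only the r=10 sphere at (11, 4) is present, so the union is just that shape — 1 connected region. The result has 1 disconnected region.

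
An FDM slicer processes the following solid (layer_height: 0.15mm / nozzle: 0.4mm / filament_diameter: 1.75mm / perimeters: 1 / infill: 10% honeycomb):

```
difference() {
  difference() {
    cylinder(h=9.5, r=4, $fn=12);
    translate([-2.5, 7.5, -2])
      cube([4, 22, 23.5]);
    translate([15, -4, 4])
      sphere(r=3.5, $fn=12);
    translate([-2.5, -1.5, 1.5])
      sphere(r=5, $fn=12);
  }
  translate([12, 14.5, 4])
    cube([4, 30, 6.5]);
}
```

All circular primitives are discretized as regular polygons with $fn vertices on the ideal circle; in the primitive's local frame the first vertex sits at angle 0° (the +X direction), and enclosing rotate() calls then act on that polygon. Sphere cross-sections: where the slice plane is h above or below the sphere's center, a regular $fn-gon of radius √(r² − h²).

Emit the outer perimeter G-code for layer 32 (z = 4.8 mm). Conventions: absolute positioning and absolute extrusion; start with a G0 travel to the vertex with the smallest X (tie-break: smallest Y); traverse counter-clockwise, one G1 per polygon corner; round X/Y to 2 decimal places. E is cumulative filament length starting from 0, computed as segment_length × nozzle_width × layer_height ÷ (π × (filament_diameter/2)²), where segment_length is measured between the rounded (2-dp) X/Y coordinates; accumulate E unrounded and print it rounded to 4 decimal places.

G0 X-3.46 Y2.00 Z4.80
G1 X-2.50 Y2.26 E0.0248
G1 X-0.62 Y1.75 E0.0734
G1 X0.75 Y0.38 E0.1217
G1 X1.26 Y-1.50 E0.1703
G1 X0.75 Y-3.38 E0.2189
G1 X0.18 Y-3.95 E0.2390
G1 X2.00 Y-3.46 E0.2860
G1 X3.46 Y-2.00 E0.3375
G1 X4.00 Y0.00 E0.3892
G1 X3.46 Y2.00 E0.4409
G1 X2.00 Y3.46 E0.4924
G1 X0.00 Y4.00 E0.5441
G1 X-2.00 Y3.46 E0.5958
G1 X-3.46 Y2.00 E0.6473

At z = 4.8 mm: the cylinder: section is a regular 12-gon, circumradius r=4; the cube at (-2.5, 7.5) is present — its section is the full 4×22 rectangle; the r=3.5 sphere at (15, -4) contributes a regular 12-gon of circumradius √(3.5²−0.8²) = 3.407; the sphere at (-2.5, -1.5): section is a regular 12-gon, circumradius = √(r²−h²) = √(5²−3.3²) = 3.756; Subtracting the remaining from the first: starting from the r=4 cylinder, the 4×22 cube at (-2.5, 7.5) misses the remaining region (no effect); the r=3.5 sphere at (15, -4) misses the remaining region (no effect); the r=5 sphere at (-2.5, -1.5) partially overlaps it — only the 23.58 mm² overlap (of its 42.33 mm²) is removed, clipping the outline — 1 connected region; the 4×30 cube at (12, 14.5) contributes its full rectangle; Subtracting the remaining from the first: starting from that combined region, the 4×30 cube at (12, 14.5) misses the remaining region (no effect) — 1 connected region. The outline is a single polygon with 14 vertices. Extrusion per mm of travel: 0.4 × 0.15 / (π × 0.875²) = 0.024945. Accumulating E over each segment gives final E = 0.6473.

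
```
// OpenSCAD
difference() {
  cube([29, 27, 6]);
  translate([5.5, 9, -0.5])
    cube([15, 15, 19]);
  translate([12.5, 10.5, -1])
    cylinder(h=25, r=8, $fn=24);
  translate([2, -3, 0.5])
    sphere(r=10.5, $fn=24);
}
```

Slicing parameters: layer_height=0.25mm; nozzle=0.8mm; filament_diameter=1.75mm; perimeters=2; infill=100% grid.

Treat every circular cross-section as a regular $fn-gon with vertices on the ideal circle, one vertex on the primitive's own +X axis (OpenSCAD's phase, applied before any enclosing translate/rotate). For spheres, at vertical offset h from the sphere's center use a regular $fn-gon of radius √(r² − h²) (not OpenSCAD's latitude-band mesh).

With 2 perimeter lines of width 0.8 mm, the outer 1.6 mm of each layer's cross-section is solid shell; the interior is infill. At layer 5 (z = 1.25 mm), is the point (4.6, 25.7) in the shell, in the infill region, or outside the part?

shell

At z = 1.25 mm: the 29×27 cube contributes its full rectangle; the 15×15 cube at (5.5, 9) contributes its full rectangle; the r=8 cylinder at (12.5, 10.5) contributes a regular 24-gon of circumradius 8; the sphere at (2, -3): section is a regular 24-gon, circumradius = √(r²−h²) = √(10.5²−0.75²) = 10.473; After the difference (first − rest): starting from the 29×27 cube, the 15×15 cube at (5.5, 9) lies wholly inside it (removes its full 225.00 mm² and its 60.00 mm outline becomes a hole wall); the r=8 cylinder at (12.5, 10.5) partially overlaps it — only the 79.46 mm² overlap (of its 198.77 mm²) is removed, clipping the outline; the r=10.5 sphere at (2, -3) partially overlaps it — only the 63.41 mm² overlap (of its 340.67 mm²) is removed, clipping the outline — 1 connected region. Overall, the cross-section is a single solid region. The nearest boundary edge runs (0.00, 27.00)→(29.00, 27.00); distance from the point to it = 1.30 mm. The point is inside the cross-section, 1.30 mm from the nearest boundary — within the 1.6 mm shell band (2 × 0.8).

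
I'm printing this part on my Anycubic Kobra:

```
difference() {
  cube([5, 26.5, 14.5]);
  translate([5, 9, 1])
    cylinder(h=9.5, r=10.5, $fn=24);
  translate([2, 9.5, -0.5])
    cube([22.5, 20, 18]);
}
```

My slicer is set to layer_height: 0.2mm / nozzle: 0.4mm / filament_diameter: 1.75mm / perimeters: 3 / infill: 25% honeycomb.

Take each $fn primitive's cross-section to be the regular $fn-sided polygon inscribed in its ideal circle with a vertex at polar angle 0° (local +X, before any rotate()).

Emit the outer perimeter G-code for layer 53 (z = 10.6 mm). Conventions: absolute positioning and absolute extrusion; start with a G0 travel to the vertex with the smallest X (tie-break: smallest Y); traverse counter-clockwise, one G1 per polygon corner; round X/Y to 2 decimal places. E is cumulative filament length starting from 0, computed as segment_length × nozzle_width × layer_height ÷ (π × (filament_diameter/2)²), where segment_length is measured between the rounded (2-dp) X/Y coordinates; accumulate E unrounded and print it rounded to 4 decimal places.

At z = 10.6 mm: the cube (footprint 5×26.5) is included at this height; the cylinder at (5, 9) is absent (z outside [1, 10.5]); the 22.5×20 cube at (2, 9.5) contributes its full rectangle; Taking the first minus the rest: starting from the 5×26.5 cube, the 22.5×20 cube at (2, 9.5) partially overlaps it — only the 51.00 mm² overlap (of its 450.00 mm²) is removed, clipping the outline — 1 connected region. The outline is a single polygon with 6 vertices. Extrusion per mm of travel: 0.4 × 0.2 / (π × 0.875²) = 0.033260. Accumulating E over each segment gives final E = 2.0954.

G0 X0.00 Y0.00 Z10.60
G1 X5.00 Y0.00 E0.1663
G1 X5.00 Y9.50 E0.4823
G1 X2.00 Y9.50 E0.5821
G1 X2.00 Y26.50 E1.1475
G1 X0.00 Y26.50 E1.2140
G1 X0.00 Y0.00 E2.0954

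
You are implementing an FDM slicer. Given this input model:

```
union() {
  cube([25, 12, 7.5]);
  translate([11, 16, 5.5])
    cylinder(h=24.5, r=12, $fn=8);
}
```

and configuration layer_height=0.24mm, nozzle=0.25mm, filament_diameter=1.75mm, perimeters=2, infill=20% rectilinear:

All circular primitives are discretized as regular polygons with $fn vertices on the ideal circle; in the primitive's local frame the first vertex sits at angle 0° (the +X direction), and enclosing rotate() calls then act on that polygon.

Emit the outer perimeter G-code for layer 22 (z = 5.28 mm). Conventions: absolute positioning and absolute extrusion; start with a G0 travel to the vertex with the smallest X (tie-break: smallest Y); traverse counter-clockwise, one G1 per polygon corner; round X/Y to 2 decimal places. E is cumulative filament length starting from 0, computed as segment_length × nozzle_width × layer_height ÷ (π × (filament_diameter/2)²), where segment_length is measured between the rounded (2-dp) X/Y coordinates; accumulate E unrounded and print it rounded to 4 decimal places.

G0 X0.00 Y0.00 Z5.28
G1 X25.00 Y0.00 E0.6236
G1 X25.00 Y12.00 E0.9230
G1 X0.00 Y12.00 E1.5466
G1 X0.00 Y0.00 E1.8459

At z = 5.28 mm: the cube is present — its section is the full 25×12 rectangle; the cylinder at (11, 16) is not intersected at this z (z outside [5.5, 30]); Taking the union: only the 25×12 cube is present, so the union is just that shape — 1 connected region. The outline is a single polygon with 4 vertices. Extrusion per mm of travel: 0.25 × 0.24 / (π × 0.875²) = 0.024945. Accumulating E over each segment gives final E = 1.8459.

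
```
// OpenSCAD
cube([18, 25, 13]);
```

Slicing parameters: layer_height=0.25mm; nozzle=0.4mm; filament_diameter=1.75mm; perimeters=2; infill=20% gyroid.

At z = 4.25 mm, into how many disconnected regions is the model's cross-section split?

1

At z = 4.25 mm: the cube is present — its section is the full 18×25 rectangle. The result has 1 disconnected region.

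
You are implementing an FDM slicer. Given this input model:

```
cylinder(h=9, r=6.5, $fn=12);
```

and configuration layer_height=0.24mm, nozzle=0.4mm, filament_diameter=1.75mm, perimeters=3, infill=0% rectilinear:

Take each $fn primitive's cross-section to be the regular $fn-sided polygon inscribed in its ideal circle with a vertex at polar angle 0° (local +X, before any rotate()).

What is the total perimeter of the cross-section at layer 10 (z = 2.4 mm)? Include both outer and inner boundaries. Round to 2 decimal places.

40.38 mm

At z = 2.4 mm: the cylinder: section is a regular 12-gon, circumradius r=6.5 (perimeter = 2·12·6.500·sin(180°/12) = 40.38 mm). Overall, the cross-section is a single solid region. Total boundary length (outer) = 40.38 mm.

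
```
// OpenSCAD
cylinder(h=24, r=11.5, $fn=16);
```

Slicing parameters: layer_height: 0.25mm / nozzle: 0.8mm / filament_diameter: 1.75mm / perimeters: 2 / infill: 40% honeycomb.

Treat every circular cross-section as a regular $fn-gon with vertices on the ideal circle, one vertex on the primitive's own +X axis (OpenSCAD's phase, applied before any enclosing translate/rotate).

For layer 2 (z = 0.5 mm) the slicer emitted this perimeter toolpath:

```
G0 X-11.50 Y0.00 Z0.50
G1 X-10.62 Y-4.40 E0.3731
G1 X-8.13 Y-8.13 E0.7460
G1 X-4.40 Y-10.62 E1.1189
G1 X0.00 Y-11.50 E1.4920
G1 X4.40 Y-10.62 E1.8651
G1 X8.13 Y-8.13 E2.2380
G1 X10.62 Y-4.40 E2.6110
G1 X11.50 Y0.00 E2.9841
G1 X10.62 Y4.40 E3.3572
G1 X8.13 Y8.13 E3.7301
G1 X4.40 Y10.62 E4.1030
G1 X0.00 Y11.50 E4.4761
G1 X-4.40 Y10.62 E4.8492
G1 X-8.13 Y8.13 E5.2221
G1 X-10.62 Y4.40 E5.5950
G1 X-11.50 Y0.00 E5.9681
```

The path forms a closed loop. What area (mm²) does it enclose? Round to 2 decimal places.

Apply the shoelace formula to the sequence of (X, Y) vertices; enclosed area = 404.67 mm².

404.67 mm²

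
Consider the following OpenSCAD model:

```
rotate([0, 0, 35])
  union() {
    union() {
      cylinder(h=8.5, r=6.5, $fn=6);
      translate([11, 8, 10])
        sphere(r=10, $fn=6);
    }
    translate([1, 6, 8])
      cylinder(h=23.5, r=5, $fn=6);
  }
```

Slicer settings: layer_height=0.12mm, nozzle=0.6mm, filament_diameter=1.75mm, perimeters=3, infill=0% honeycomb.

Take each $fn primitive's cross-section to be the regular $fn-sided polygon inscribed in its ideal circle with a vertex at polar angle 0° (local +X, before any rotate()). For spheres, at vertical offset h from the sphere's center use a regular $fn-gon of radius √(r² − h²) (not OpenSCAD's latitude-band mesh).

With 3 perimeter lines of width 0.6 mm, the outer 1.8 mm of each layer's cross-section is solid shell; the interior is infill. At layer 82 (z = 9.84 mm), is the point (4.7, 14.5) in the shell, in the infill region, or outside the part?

At z = 9.84 mm: the cylinder does not reach this height (z outside [0, 8.5]); the r=10 sphere at (11, 8) slices to a regular 6-gon of circumradius 9.999 (√(r²−h²) with h=0.16 from center); Taking the union: only the r=10 sphere at (11, 8) is present, so the union is just that shape — 1 connected region; the cylinder at (1, 6): section is a regular 6-gon, circumradius r=5; Merging all regions: the regions partially overlap (shared area 19.91 mm²), so overlapping operands fuse into one piece — 1 connected region; (rotated 35° about Z; rotation is an isometry so areas/perimeters/island counts are preserved). Overall, the cross-section is a single solid region. Undo the 35° rotation: the query point maps to (12.167, 9.182) in the un-rotated model frame. The nearest boundary edge runs (16.00, 16.66)→(21.00, 8.00); distance from the point to it = 7.06 mm. The point is inside the cross-section and 7.06 mm from the nearest boundary — more than the 1.8 mm shell width (3 × 0.6), so it's in the infill interior.

infill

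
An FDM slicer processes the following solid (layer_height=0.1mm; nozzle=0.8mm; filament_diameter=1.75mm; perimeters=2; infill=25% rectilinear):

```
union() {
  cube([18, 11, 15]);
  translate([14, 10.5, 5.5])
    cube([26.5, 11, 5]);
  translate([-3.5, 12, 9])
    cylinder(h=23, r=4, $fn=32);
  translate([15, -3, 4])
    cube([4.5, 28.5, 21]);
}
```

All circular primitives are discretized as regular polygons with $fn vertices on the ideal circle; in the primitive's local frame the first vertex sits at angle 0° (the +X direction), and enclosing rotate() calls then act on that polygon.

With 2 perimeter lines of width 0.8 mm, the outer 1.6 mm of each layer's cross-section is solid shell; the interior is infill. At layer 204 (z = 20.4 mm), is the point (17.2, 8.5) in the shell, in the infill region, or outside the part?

At z = 20.4 mm: the cube is absent (z outside [0, 15]); the cube at (14, 10.5) is absent (z outside [5.5, 10.5]); the cylinder at (-3.5, 12): section is a regular 32-gon, circumradius r=4; the 4.5×28.5 cube at (15, -3) contributes its full rectangle; Combining (union): the 2 present regions are separate (no shared area or edge), so areas and boundary lengths simply add and each stays a separate island — 2 connected regions. Overall, the cross-section has 2 separate islands. The nearest boundary edge runs (15.00, -3.00)→(15.00, 25.50); distance from the point to it = 2.20 mm. (Shell/infill is judged within the island containing the point — the largest one.) The point is inside the cross-section and 2.20 mm from the nearest boundary — more than the 1.6 mm shell width (2 × 0.8), so it's in the infill interior.

infill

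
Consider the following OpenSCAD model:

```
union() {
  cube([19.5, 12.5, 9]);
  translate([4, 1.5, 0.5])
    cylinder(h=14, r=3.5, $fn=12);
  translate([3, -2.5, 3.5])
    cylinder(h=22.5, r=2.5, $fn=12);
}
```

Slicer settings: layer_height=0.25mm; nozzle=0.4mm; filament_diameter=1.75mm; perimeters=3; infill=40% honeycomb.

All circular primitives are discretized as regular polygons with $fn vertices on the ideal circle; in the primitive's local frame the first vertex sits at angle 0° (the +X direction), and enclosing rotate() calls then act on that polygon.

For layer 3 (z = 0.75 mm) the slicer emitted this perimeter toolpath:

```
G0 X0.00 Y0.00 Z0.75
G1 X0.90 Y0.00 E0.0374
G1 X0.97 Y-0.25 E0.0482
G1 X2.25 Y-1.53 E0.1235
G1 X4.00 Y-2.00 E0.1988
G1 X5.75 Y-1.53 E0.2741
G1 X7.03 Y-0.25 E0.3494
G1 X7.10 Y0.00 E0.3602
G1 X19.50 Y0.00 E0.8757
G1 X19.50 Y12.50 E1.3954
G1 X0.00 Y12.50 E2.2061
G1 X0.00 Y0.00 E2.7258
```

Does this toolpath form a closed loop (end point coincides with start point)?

yes

Start point (G0): (0.00, 0.00). End point (last G1): the path returns to the start — closed.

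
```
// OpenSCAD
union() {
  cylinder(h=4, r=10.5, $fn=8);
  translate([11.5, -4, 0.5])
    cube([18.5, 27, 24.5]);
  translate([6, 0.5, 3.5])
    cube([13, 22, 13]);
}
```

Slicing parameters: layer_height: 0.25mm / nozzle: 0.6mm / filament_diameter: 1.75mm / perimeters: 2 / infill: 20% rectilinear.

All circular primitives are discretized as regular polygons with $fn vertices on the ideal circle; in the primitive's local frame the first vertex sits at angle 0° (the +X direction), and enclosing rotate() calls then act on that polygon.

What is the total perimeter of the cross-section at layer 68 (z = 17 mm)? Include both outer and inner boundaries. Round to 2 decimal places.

91.00 mm

At z = 17 mm: the cylinder is absent (z outside [0, 4]); the cube at (11.5, -4) (footprint 18.5×27) is included at this height (perimeter 91.00 mm); the cube at (6, 0.5) is absent (z outside [3.5, 16.5]); Merging all regions: only the 18.5×27 cube at (11.5, -4) is present, so the union is just that shape — boundary = 91.00 mm. Overall, the cross-section is a single solid region. Total boundary length (outer) = 91.00 mm.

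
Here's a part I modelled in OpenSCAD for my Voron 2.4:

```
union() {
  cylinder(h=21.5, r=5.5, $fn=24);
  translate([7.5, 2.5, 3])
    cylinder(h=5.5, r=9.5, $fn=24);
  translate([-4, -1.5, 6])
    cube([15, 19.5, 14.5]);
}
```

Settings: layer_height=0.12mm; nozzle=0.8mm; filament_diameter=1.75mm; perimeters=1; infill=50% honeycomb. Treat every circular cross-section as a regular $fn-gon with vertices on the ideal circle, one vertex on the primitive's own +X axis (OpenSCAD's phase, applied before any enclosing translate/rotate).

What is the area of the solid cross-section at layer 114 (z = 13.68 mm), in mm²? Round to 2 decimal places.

At z = 13.68 mm: the r=5.5 cylinder gives a regular 24-gon of circumradius 5.5 (constant along its height) (area = (24/2)·5.500²·sin(360°/24) = 93.95 mm²); the cylinder at (7.5, 2.5) is not intersected at this z (z outside [3, 8.5]); the cube at (-4, -1.5) (footprint 15×19.5) is included at this height (area 292.50 mm²); Merging all regions: the regions partially overlap — summed areas 386.45 mm² minus the doubly-counted overlap 57.32 mm² gives 329.13 mm² — area = 329.13 mm². Overall, the cross-section is a single solid region. Net area = 329.13 mm².

329.13 mm²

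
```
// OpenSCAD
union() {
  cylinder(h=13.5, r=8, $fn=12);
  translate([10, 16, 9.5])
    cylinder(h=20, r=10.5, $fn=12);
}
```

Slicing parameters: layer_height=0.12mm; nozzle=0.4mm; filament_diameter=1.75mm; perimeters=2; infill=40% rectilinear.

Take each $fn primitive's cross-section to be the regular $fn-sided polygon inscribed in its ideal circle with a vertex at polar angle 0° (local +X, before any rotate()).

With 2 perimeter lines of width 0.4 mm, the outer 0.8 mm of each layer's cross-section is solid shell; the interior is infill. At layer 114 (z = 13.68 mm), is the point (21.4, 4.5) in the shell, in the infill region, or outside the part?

outside

At z = 13.68 mm: the cylinder does not reach this height (z outside [0, 13.5]); the cylinder at (10, 16): section is a regular 12-gon, circumradius r=10.5; Merging all regions: only the r=10.5 cylinder at (10, 16) is present, so the union is just that shape — 1 connected region. Overall, the cross-section is a single solid region. The nearest boundary edge runs (15.25, 6.91)→(19.09, 10.75); distance from the point to it = 6.05 mm. The point is not inside any of the regions above, so it lies outside the cross-section (6.05 mm from the nearest boundary).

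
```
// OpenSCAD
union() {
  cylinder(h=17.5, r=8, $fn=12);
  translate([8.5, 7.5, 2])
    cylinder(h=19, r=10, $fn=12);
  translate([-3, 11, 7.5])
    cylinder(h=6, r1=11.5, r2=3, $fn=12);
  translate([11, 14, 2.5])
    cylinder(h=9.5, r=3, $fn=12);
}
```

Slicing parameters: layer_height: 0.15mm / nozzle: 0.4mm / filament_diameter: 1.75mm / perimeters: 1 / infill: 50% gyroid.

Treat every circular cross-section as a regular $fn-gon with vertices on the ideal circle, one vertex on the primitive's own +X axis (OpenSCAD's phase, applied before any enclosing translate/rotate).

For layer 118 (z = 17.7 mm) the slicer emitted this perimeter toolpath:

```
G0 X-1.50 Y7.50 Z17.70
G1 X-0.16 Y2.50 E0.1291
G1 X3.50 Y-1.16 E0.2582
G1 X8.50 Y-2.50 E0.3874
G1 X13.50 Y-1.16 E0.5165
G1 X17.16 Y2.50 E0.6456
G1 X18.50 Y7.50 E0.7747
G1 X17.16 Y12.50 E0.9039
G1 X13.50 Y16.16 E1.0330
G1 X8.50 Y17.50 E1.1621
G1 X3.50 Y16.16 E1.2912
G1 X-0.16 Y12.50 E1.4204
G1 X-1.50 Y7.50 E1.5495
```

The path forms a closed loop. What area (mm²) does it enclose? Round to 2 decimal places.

299.99 mm²

Apply the shoelace formula to the sequence of (X, Y) vertices; enclosed area = 299.99 mm².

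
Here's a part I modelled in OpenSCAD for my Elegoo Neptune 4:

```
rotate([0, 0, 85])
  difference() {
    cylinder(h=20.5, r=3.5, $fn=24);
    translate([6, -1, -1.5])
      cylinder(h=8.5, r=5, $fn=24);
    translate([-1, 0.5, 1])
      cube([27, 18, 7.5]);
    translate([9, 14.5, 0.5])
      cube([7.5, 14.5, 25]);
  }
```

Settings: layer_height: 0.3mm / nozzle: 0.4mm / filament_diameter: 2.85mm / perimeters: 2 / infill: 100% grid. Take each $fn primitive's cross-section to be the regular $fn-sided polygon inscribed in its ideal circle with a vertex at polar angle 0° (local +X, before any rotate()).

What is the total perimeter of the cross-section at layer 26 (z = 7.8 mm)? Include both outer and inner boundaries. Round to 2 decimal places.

23.21 mm

At z = 7.8 mm: the r=3.5 cylinder contributes a regular 24-gon of circumradius 3.5 (perimeter = 2·24·3.500·sin(180°/24) = 21.93 mm); the cylinder at (6, -1) is absent (z outside [-1.5, 7]); the cube at (-1, 0.5) (footprint 27×18) is included at this height (perimeter 90.00 mm); the cube at (9, 14.5) (footprint 7.5×14.5) is included at this height (perimeter 44.00 mm); Subtracting the remaining from the first: starting from the r=3.5 cylinder, the 27×18 cube at (-1, 0.5) partially overlaps it — only the 10.71 mm² overlap (of its 486.00 mm²) is removed, clipping the outline; the 7.5×14.5 cube at (9, 14.5) misses the remaining region (no effect) — boundary = 23.21 mm; (whole slice rotated 85° about Z — lengths, areas and connectivity unchanged). Overall, the cross-section is a single solid region. Total boundary length (outer) = 23.21 mm.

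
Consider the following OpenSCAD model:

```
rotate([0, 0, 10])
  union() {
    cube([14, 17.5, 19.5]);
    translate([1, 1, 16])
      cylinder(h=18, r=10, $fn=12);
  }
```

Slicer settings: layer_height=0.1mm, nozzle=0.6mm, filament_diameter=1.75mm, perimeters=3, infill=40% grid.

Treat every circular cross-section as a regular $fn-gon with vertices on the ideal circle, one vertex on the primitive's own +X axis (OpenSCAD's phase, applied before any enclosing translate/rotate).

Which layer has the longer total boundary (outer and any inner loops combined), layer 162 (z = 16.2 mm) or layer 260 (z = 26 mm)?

layer 162 (z = 16.2 mm)

Layer 162 (z = 16.2): the cube is present — its section is the full 14×17.5 rectangle (perimeter 63.00 mm); the r=10 cylinder at (1, 1) gives a regular 12-gon of circumradius 10 (constant along its height) (perimeter = 2·12·10.000·sin(180°/12) = 62.12 mm); Taking the union: the regions partially overlap (shared area 95.73 mm²), so the edge portions inside another operand are dropped and the merged outline is re-measured after clipping — boundary = 86.05 mm; (whole slice rotated 10° about Z — lengths, areas and connectivity unchanged). So its perimeter = 86.05 mm. Layer 260 (z = 26): the cube does not reach this height (z outside [0, 19.5]); the cylinder at (1, 1): section is a regular 12-gon, circumradius r=10 (perimeter = 2·12·10.000·sin(180°/12) = 62.12 mm); Merging all regions: only the r=10 cylinder at (1, 1) is present, so the union is just that shape — boundary = 62.12 mm; (rotated 10° about Z; rotation is an isometry so areas/perimeters/island counts are preserved). So its perimeter = 62.12 mm. Layer 162 is larger (86.05 vs 62.12 mm).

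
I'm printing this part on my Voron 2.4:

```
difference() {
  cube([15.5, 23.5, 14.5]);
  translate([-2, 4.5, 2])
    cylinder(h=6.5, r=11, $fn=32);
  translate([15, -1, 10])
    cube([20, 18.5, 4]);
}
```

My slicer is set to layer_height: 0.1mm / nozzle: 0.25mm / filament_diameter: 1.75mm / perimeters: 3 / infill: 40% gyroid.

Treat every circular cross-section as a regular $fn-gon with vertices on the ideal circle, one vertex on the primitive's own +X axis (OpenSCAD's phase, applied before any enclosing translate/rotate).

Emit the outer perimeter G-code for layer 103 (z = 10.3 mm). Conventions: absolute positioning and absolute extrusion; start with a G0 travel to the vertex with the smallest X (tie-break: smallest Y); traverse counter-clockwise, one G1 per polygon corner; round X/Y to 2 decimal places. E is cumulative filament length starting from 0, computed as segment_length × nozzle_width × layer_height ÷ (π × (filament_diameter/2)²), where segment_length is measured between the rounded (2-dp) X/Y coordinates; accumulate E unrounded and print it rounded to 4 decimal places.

At z = 10.3 mm: the cube is present — its section is the full 15.5×23.5 rectangle; the cylinder at (-2, 4.5) is not intersected at this z (z outside [2, 8.5]); the 20×18.5 cube at (15, -1) contributes its full rectangle; Subtracting the remaining from the first: starting from the 15.5×23.5 cube, the 20×18.5 cube at (15, -1) partially overlaps it — only the 8.75 mm² overlap (of its 370.00 mm²) is removed, clipping the outline — 1 connected region. The outline is a single polygon with 6 vertices. Extrusion per mm of travel: 0.25 × 0.1 / (π × 0.875²) = 0.010394. Accumulating E over each segment gives final E = 0.8107.

G0 X0.00 Y0.00 Z10.30
G1 X15.00 Y0.00 E0.1559
G1 X15.00 Y17.50 E0.3378
G1 X15.50 Y17.50 E0.3430
G1 X15.50 Y23.50 E0.4054
G1 X0.00 Y23.50 E0.5665
G1 X0.00 Y0.00 E0.8107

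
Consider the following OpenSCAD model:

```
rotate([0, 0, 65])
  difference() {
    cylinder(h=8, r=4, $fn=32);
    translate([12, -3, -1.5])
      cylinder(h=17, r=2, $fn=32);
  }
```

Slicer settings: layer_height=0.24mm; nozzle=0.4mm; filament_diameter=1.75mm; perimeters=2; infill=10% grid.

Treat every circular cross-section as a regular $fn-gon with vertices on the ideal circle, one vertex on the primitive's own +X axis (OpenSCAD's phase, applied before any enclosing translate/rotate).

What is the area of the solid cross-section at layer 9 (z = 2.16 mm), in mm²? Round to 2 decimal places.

49.94 mm²

At z = 2.16 mm: the r=4 cylinder gives a regular 32-gon of circumradius 4 (constant along its height) (area = (32/2)·4.000²·sin(360°/32) = 49.94 mm²); the cylinder at (12, -3): section is a regular 32-gon, circumradius r=2 (area = (32/2)·2.000²·sin(360°/32) = 12.49 mm²); Taking the first minus the rest: starting from the r=4 cylinder (49.94 mm²), the r=2 cylinder at (12, -3) misses the remaining region (no effect) — area = 49.94 mm²; (whole slice rotated 65° about Z — lengths, areas and connectivity unchanged). Overall, the cross-section is a single solid region. Net area = 49.94 mm².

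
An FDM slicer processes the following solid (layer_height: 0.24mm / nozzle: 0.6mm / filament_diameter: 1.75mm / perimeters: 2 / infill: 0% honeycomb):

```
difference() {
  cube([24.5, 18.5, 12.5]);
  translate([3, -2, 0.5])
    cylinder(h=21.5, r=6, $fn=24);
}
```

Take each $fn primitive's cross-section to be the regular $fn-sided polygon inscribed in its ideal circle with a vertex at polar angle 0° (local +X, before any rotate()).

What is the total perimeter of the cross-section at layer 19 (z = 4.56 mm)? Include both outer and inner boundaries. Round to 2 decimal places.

84.67 mm

At z = 4.56 mm: the cube (footprint 24.5×18.5) is included at this height (perimeter 86.00 mm); the cylinder at (3, -2): section is a regular 24-gon, circumradius r=6 (perimeter = 2·24·6.000·sin(180°/24) = 37.59 mm); Subtracting the remaining from the first: starting from the 24.5×18.5 cube, the r=6 cylinder at (3, -2) partially overlaps it — only the 27.36 mm² overlap (of its 111.81 mm²) is removed, clipping the outline — boundary = 84.67 mm. Overall, the cross-section is a single solid region. Total boundary length (outer) = 84.67 mm.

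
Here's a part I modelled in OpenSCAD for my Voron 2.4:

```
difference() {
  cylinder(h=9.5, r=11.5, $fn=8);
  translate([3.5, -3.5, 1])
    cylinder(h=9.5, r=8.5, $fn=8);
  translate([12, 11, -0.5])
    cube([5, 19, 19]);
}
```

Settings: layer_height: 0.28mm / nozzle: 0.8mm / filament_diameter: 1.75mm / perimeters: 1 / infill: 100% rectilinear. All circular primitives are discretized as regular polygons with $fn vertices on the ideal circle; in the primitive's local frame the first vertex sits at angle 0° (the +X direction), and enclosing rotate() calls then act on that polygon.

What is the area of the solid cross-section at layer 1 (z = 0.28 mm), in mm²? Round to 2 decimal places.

374.06 mm²

At z = 0.28 mm: the r=11.5 cylinder contributes a regular 8-gon of circumradius 11.5 (area = (8/2)·11.500²·sin(360°/8) = 374.06 mm²); the cylinder at (3.5, -3.5) does not reach this height (z outside [1, 10.5]); the cube at (12, 11) is present — its section is the full 5×19 rectangle (area 95.00 mm²); After the difference (first − rest): starting from the r=11.5 cylinder (374.06 mm²), the 5×19 cube at (12, 11) misses the remaining region (no effect) — area = 374.06 mm². Overall, the cross-section is a single solid region. Net area = 374.06 mm².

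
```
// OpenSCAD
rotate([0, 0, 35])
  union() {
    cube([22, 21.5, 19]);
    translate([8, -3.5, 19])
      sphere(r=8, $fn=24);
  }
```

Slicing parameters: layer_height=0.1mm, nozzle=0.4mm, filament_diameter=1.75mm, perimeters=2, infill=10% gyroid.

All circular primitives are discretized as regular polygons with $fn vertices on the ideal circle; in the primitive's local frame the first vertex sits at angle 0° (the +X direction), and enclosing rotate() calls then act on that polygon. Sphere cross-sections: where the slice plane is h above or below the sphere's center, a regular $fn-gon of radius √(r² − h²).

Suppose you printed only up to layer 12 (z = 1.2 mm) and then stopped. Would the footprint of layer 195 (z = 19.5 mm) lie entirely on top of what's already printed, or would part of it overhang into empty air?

part overhangs

Compare the two slices. At z = 1.2: the cube is present — its section is the full 22×21.5 rectangle (area 473.00 mm²); the sphere at (8, -3.5) is not intersected at this z (|z−center|=17.800 > r=8); Merging all regions: only the 22×21.5 cube is present, so the union is just that shape — area = 473.00 mm²; (whole slice rotated 35° about Z — lengths, areas and connectivity unchanged). At z = 19.5: the cube is not intersected at this z (z outside [0, 19]); the r=8 sphere at (8, -3.5) slices to a regular 24-gon of circumradius 7.984 (√(r²−h²) with h=0.5 from center) (area = (24/2)·7.984²·sin(360°/24) = 198.00 mm²); Combining (union): only the r=8 sphere at (8, -3.5) is present, so the union is just that shape — area = 198.00 mm²; (rotated 35° about Z; rotation is an isometry so areas/perimeters/island counts are preserved). Checking containment: at z = 19.5 the cross-section extends beyond the z = 1.2 cross-section by about 152.70 mm².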